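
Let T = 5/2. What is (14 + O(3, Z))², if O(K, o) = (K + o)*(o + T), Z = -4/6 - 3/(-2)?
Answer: 58081/81 ≈ 717.05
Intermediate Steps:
Z = ⅚ (Z = -4*⅙ - 3*(-½) = -⅔ + 3/2 = ⅚ ≈ 0.83333)
T = 5/2 (T = 5*(½) = 5/2 ≈ 2.5000)
O(K, o) = (5/2 + o)*(K + o) (O(K, o) = (K + o)*(o + 5/2) = (K + o)*(5/2 + o) = (5/2 + o)*(K + o))
(14 + O(3, Z))² = (14 + ((⅚)² + (5/2)*3 + (5/2)*(⅚) + 3*(⅚)))² = (14 + (25/36 + 15/2 + 25/12 + 5/2))² = (14 + 115/9)² = (241/9)² = 58081/81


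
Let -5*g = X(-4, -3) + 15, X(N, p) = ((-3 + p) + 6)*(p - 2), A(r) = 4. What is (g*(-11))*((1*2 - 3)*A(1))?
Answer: -132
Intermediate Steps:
X(N, p) = (-2 + p)*(3 + p) (X(N, p) = (3 + p)*(-2 + p) = (-2 + p)*(3 + p))
g = -3 (g = -((-6 - 3 + (-3)²) + 15)/5 = -((-6 - 3 + 9) + 15)/5 = -(0 + 15)/5 = -⅕*15 = -3)
(g*(-11))*((1*2 - 3)*A(1)) = (-3*(-11))*((1*2 - 3)*4) = 33*((2 - 3)*4) = 33*(-1*4) = 33*(-4) = -132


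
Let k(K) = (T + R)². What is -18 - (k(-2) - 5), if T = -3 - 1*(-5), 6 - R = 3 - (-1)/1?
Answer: -29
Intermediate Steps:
R = 2 (R = 6 - (3 - (-1)/1) = 6 - (3 - (-1)) = 6 - (3 - 1*(-1)) = 6 - (3 + 1) = 6 - 1*4 = 6 - 4 = 2)
T = 2 (T = -3 + 5 = 2)
k(K) = 16 (k(K) = (2 + 2)² = 4² = 16)
-18 - (k(-2) - 5) = -18 - (16 - 5) = -18 - 1*11 = -18 - 11 = -29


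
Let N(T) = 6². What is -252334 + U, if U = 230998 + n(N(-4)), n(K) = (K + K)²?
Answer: -16152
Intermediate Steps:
N(T) = 36
n(K) = 4*K² (n(K) = (2*K)² = 4*K²)
U = 236182 (U = 230998 + 4*36² = 230998 + 4*1296 = 230998 + 5184 = 236182)
-252334 + U = -252334 + 236182 = -16152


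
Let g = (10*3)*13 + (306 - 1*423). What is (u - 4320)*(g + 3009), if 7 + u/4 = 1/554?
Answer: -3952821108/277 ≈ -1.4270e+7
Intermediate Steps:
g = 273 (g = 30*13 + (306 - 423) = 390 - 117 = 273)
u = -7754/277 (u = -28 + 4/554 = -28 + 4*(1/554) = -28 + 2/277 = -7754/277 ≈ -27.993)
(u - 4320)*(g + 3009) = (-7754/277 - 4320)*(273 + 3009) = -1204394/277*3282 = -3952821108/277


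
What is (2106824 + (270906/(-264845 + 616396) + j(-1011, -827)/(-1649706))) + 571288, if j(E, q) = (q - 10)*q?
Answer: 517728924989666553/193318598002 ≈ 2.6781e+6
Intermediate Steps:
j(E, q) = q*(-10 + q) (j(E, q) = (-10 + q)*q = q*(-10 + q))
(2106824 + (270906/(-264845 + 616396) + j(-1011, -827)/(-1649706))) + 571288 = (2106824 + (270906/(-264845 + 616396) - 827*(-10 - 827)/(-1649706))) + 571288 = (2106824 + (270906/351551 - 827*(-837)*(-1/1649706))) + 571288 = (2106824 + (270906*(1/351551) + 692199*(-1/1649706))) + 571288 = (2106824 + (270906/351551 - 230733/549902)) + 571288 = (2106824 + 67857334329/193318598002) + 571288 = 407288329774299977/193318598002 + 571288 = 517728924989666553/193318598002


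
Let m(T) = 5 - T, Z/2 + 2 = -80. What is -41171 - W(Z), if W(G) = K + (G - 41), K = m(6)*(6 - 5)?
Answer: -40965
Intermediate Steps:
Z = -164 (Z = -4 + 2*(-80) = -4 - 160 = -164)
K = -1 (K = (5 - 1*6)*(6 - 5) = (5 - 6)*1 = -1*1 = -1)
W(G) = -42 + G (W(G) = -1 + (G - 41) = -1 + (-41 + G) = -42 + G)
-41171 - W(Z) = -41171 - (-42 - 164) = -41171 - 1*(-206) = -41171 + 206 = -40965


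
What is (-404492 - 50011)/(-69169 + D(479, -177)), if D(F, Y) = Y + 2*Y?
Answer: 454503/69700 ≈ 6.5208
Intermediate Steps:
D(F, Y) = 3*Y
(-404492 - 50011)/(-69169 + D(479, -177)) = (-404492 - 50011)/(-69169 + 3*(-177)) = -454503/(-69169 - 531) = -454503/(-69700) = -454503*(-1/69700) = 454503/69700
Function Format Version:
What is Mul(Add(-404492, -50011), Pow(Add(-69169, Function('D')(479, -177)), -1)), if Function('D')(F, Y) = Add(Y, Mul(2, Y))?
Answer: Rational(454503, 69700) ≈ 6.5208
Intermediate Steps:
Function('D')(F, Y) = Mul(3, Y)
Mul(Add(-404492, -50011), Pow(Add(-69169, Function('D')(479, -177)), -1)) = Mul(Add(-404492, -50011), Pow(Add(-69169, Mul(3, -177)), -1)) = Mul(-454503, Pow(Add(-69169, -531), -1)) = Mul(-454503, Pow(-69700, -1)) = Mul(-454503, Rational(-1, 69700)) = Rational(454503, 69700)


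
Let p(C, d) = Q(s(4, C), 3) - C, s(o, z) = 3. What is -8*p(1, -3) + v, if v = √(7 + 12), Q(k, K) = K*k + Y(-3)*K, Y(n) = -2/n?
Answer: -80 + √19 ≈ -75.641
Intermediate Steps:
Q(k, K) = 2*K/3 + K*k (Q(k, K) = K*k + (-2/(-3))*K = K*k + (-2*(-⅓))*K = K*k + 2*K/3 = 2*K/3 + K*k)
v = √19 ≈ 4.3589
p(C, d) = 11 - C (p(C, d) = (⅓)*3*(2 + 3*3) - C = (⅓)*3*(2 + 9) - C = (⅓)*3*11 - C = 11 - C)
-8*p(1, -3) + v = -8*(11 - 1*1) + √19 = -8*(11 - 1) + √19 = -8*10 + √19 = -80 + √19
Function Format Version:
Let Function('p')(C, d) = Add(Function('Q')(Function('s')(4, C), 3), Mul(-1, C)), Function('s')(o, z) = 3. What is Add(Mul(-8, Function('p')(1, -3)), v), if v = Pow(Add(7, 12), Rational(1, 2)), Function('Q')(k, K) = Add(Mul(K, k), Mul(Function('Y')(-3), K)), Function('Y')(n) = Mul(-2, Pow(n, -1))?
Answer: Add(-80, Pow(19, Rational(1, 2))) ≈ -75.641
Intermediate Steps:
Function('Q')(k, K) = Add(Mul(Rational(2, 3), K), Mul(K, k)) (Function('Q')(k, K) = Add(Mul(K, k), Mul(Mul(-2, Pow(-3, -1)), K)) = Add(Mul(K, k), Mul(Mul(-2, Rational(-1, 3)), K)) = Add(Mul(K, k), Mul(Rational(2, 3), K)) = Add(Mul(Rational(2, 3), K), Mul(K, k)))
v = Pow(19, Rational(1, 2)) ≈ 4.3589
Function('p')(C, d) = Add(11, Mul(-1, C)) (Function('p')(C, d) = Add(Mul(Rational(1, 3), 3, Add(2, Mul(3, 3))), Mul(-1, C)) = Add(Mul(Rational(1, 3), 3, Add(2, 9)), Mul(-1, C)) = Add(Mul(Rational(1, 3), 3, 11), Mul(-1, C)) = Add(11, Mul(-1, C)))
Add(Mul(-8, Function('p')(1, -3)), v) = Add(Mul(-8, Add(11, Mul(-1, 1))), Pow(19, Rational(1, 2))) = Add(Mul(-8, Add(11, -1)), Pow(19, Rational(1, 2))) = Add(Mul(-8, 10), Pow(19, Rational(1, 2))) = Add(-80, Pow(19, Rational(1, 2)))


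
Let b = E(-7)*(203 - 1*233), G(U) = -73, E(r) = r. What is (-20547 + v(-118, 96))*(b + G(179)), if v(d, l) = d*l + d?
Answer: -4383041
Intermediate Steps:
v(d, l) = d + d*l
b = 210 (b = -7*(203 - 1*233) = -7*(203 - 233) = -7*(-30) = 210)
(-20547 + v(-118, 96))*(b + G(179)) = (-20547 - 118*(1 + 96))*(210 - 73) = (-20547 - 118*97)*137 = (-20547 - 11446)*137 = -31993*137 = -4383041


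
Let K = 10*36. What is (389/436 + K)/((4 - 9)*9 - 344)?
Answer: -157349/169604 ≈ -0.92774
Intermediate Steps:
K = 360
(389/436 + K)/((4 - 9)*9 - 344) = (389/436 + 360)/((4 - 9)*9 - 344) = (389*(1/436) + 360)/(-5*9 - 344) = (389/436 + 360)/(-45 - 344) = (157349/436)/(-389) = (157349/436)*(-1/389) = -157349/169604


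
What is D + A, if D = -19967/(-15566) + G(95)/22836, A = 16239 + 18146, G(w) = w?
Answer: 6111563760971/177732588 ≈ 34386.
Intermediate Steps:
A = 34385
D = 228722591/177732588 (D = -19967/(-15566) + 95/22836 = -19967*(-1/15566) + 95*(1/22836) = 19967/15566 + 95/22836 = 228722591/177732588 ≈ 1.2869)
D + A = 228722591/177732588 + 34385 = 6111563760971/177732588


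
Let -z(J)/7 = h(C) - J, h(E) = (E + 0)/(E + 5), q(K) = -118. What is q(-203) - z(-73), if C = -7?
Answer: 835/2 ≈ 417.50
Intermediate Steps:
h(E) = E/(5 + E)
z(J) = -49/2 + 7*J (z(J) = -7*(-7/(5 - 7) - J) = -7*(-7/(-2) - J) = -7*(-7*(-½) - J) = -7*(7/2 - J) = -49/2 + 7*J)
q(-203) - z(-73) = -118 - (-49/2 + 7*(-73)) = -118 - (-49/2 - 511) = -118 - 1*(-1071/2) = -118 + 1071/2 = 835/2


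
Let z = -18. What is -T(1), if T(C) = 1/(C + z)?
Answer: 1/17 ≈ 0.058824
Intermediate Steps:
T(C) = 1/(-18 + C) (T(C) = 1/(C - 18) = 1/(-18 + C))
-T(1) = -1/(-18 + 1) = -1/(-17) = -1*(-1/17) = 1/17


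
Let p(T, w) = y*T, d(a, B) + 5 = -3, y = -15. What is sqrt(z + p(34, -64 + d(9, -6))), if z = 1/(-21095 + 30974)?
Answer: I*sqrt(49773257031)/9879 ≈ 22.583*I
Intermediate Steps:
d(a, B) = -8 (d(a, B) = -5 - 3 = -8)
p(T, w) = -15*T
z = 1/9879 ≈ 0.00010122
sqrt(z + p(34, -64 + d(9, -6))) = sqrt(1/9879 - 15*34) = sqrt(1/9879 - 510) = sqrt(-5038289/9879) = I*sqrt(49773257031)/9879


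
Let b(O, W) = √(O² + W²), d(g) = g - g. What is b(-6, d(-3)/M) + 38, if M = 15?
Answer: 44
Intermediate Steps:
d(g) = 0
b(-6, d(-3)/M) + 38 = √((-6)² + (0/15)²) + 38 = √(36 + (0*(1/15))²) + 38 = √(36 + 0²) + 38 = √(36 + 0) + 38 = √36 + 38 = 6 + 38 = 44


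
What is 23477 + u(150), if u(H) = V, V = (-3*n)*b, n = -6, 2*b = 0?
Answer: 23477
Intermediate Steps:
b = 0 (b = (½)*0 = 0)
V = 0 (V = -3*(-6)*0 = 18*0 = 0)
u(H) = 0
23477 + u(150) = 23477 + 0 = 23477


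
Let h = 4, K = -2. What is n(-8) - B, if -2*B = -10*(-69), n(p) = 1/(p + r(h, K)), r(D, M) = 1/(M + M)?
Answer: 11381/33 ≈ 344.88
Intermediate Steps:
r(D, M) = 1/(2*M)
n(p) = 1/(-¼ + p) (n(p) = 1/(p + (½)/(-2)) = 1/(p + (½)*(-½)) = 1/(p - ¼) = 1/(-¼ + p))
B = -345 (B = -(-5)*(-69) = -½*690 = -345)
n(-8) - B = 4/(-1 + 4*(-8)) - 1*(-345) = 4/(-1 - 32) + 345 = 4/(-33) + 345 = 4*(-1/33) + 345 = -4/33 + 345 = 11381/33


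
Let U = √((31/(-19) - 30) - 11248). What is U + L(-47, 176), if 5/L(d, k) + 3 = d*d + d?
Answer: 5/2159 + I*√4071947/19 ≈ 0.0023159 + 106.21*I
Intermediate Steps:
U = I*√4071947/19 (U = √((-1/19*31 - 30) - 11248) = √((-31/19 - 30) - 11248) = √(-601/19 - 11248) = √(-214313/19) = I*√4071947/19 ≈ 106.21*I)
L(d, k) = 5/(-3 + d + d²) (L(d, k) = 5/(-3 + (d*d + d)) = 5/(-3 + (d² + d)) = 5/(-3 + (d + d²)) = 5/(-3 + d + d²))
U + L(-47, 176) = I*√4071947/19 + 5/(-3 - 47 + (-47)²) = I*√4071947/19 + 5/(-3 - 47 + 2209) = I*√4071947/19 + 5/2159 = 5/2159 + I*√4071947/19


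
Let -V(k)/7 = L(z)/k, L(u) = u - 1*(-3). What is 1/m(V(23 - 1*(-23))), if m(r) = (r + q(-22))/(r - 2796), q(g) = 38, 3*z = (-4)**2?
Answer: -386023/5069 ≈ -76.154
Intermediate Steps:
z = 16/3 (z = (1/3)*(-4)**2 = (1/3)*16 = 16/3 ≈ 5.3333)
L(u) = 3 + u (L(u) = u + 3 = 3 + u)
V(k) = -175/(3*k) (V(k) = -7*(3 + 16/3)/k = -175/(3*k))
m(r) = (38 + r)/(-2796 + r) (m(r) = (r + 38)/(r - 2796) = (38 + r)/(-2796 + r))
1/m(V(23 - 1*(-23))) = 1/((38 - 175/(3*(23 - 1*(-23))))/(-2796 - 175/(3*(23 - 1*(-23))))) = 1/((38 - 175/(3*(23 + 23)))/(-2796 - 175/(3*(23 + 23)))) = 1/((38 - 175/3/46)/(-2796 - 175/3/46)) = 1/((38 - 175/3*1/46)/(-2796 - 175/3*1/46)) = 1/((38 - 175/138)/(-2796 - 175/138)) = 1/((5069/138)/(-386023/138)) = 1/(-138/386023*5069/138) = 1/(-5069/386023) = -386023/5069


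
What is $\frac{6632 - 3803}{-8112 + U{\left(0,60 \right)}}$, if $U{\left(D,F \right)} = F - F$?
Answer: $- \frac{943}{2704} \approx -0.34874$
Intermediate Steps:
$U{\left(D,F \right)} = 0$
$\frac{6632 - 3803}{-8112 + U{\left(0,60 \right)}} = \frac{6632 - 3803}{-8112 + 0} = \frac{2829}{-8112} = 2829 \left(- \frac{1}{8112}\right) = - \frac{943}{2704}$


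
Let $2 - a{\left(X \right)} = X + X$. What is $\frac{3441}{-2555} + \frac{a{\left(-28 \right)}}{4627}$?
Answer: $- \frac{2253331}{1688855} \approx -1.3342$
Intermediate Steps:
$a{\left(X \right)} = 2 - 2 X$ ($a{\left(X \right)} = 2 - \left(X + X\right) = 2 - 2 X$)
$\frac{3441}{-2555} + \frac{a{\left(-28 \right)}}{4627} = \frac{3441}{-2555} + \frac{2 - -56}{4627} = 3441 \left(- \frac{1}{2555}\right) + \left(2 + 56\right) \frac{1}{4627} = - \frac{3441}{2555} + 58 \cdot \frac{1}{4627} = - \frac{3441}{2555} + \frac{58}{4627} = - \frac{2253331}{1688855}$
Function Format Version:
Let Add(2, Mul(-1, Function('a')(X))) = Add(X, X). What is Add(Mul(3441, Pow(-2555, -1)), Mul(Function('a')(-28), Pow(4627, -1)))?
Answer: Rational(-2253331, 1688855) ≈ -1.3342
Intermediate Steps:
Function('a')(X) = Add(2, Mul(-2, X)) (Function('a')(X) = Add(2, Mul(-1, Add(X, X))) = Add(2, Mul(-1, Mul(2, X))) = Add(2, Mul(-2, X)))
Add(Mul(3441, Pow(-2555, -1)), Mul(Function('a')(-28), Pow(4627, -1))) = Add(Mul(3441, Pow(-2555, -1)), Mul(Add(2, Mul(-2, -28)), Pow(4627, -1))) = Add(Mul(3441, Rational(-1, 2555)), Mul(Add(2, 56), Rational(1, 4627))) = Add(Rational(-3441, 2555), Mul(58, Rational(1, 4627))) = Add(Rational(-3441, 2555), Rational(58, 4627)) = Rational(-2253331, 1688855)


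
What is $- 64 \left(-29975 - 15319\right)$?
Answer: $2898816$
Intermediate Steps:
$- 64 \left(-29975 - 15319\right) = \left(-64\right) \left(-45294\right) = 2898816$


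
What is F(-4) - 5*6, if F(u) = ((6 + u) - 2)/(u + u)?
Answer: -30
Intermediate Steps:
F(u) = (4 + u)/(2*u) (F(u) = (4 + u)/((2*u)) = (4 + u)*(1/(2*u)) = (4 + u)/(2*u))
F(-4) - 5*6 = (1/2)*(4 - 4)/(-4) - 5*6 = (1/2)*(-1/4)*0 - 30 = 0 - 30 = -30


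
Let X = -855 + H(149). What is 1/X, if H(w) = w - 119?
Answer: -1/825 ≈ -0.0012121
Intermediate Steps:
H(w) = -119 + w
X = -825 (X = -855 + (-119 + 149) = -855 + 30 = -825)
1/X = 1/(-825) = -1/825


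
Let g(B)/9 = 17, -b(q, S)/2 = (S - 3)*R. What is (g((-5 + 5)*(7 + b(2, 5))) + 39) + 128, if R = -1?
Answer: 320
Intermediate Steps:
b(q, S) = -6 + 2*S (b(q, S) = -2*(S - 3)*(-1) = -2*(-3 + S)*(-1) = -2*(3 - S) = -6 + 2*S)
g(B) = 153 (g(B) = 9*17 = 153)
(g((-5 + 5)*(7 + b(2, 5))) + 39) + 128 = (153 + 39) + 128 = 192 + 128 = 320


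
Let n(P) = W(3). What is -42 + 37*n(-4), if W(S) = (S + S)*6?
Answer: 1290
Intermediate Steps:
W(S) = 12*S (W(S) = (2*S)*6 = 12*S)
n(P) = 36 (n(P) = 12*3 = 36)
-42 + 37*n(-4) = -42 + 37*36 = -42 + 1332 = 1290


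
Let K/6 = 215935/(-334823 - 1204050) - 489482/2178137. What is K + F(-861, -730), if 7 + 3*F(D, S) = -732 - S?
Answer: -17397148540089/3351876219601 ≈ -5.1903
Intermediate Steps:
F(D, S) = -739/3 - S/3 (F(D, S) = -7/3 + (-732 - S)/3 = -7/3 + (-244 - S/3) = -739/3 - S/3)
K = -7341519881286/3351876219601 (K = 6*(215935/(-334823 - 1204050) - 489482/2178137) = 6*(215935/(-1538873) - 489482*1/2178137) = 6*(215935*(-1/1538873) - 489482/2178137) = 6*(-215935/1538873 - 489482/2178137) = 6*(-1223586646881/3351876219601) = -7341519881286/3351876219601 ≈ -2.1903)
K + F(-861, -730) = -7341519881286/3351876219601 + (-739/3 - ⅓*(-730)) = -7341519881286/3351876219601 + (-739/3 + 730/3) = -7341519881286/3351876219601 - 3 = -17397148540089/3351876219601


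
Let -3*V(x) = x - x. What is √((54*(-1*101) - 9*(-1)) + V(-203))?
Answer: 33*I*√5 ≈ 73.79*I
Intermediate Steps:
V(x) = 0 (V(x) = -(x - x)/3 = -⅓*0 = 0)
√((54*(-1*101) - 9*(-1)) + V(-203)) = √((54*(-1*101) - 9*(-1)) + 0) = √((54*(-101) + 9) + 0) = √((-5454 + 9) + 0) = √(-5445 + 0) = √(-5445) = 33*I*√5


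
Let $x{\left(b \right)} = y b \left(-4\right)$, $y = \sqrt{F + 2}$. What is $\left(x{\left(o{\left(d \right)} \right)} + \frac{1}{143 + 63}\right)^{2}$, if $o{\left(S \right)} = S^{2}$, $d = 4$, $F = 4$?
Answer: $\frac{1042907137}{42436} - \frac{64 \sqrt{6}}{103} \approx 24574.0$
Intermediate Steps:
$y = \sqrt{6}$ ($y = \sqrt{4 + 2} = \sqrt{6} \approx 2.4495$)
$x{\left(b \right)} = - 4 b \sqrt{6}$ ($x{\left(b \right)} = \sqrt{6} b \left(-4\right) = b \sqrt{6} \left(-4\right) = - 4 b \sqrt{6}$)
$\left(x{\left(o{\left(d \right)} \right)} + \frac{1}{143 + 63}\right)^{2} = \left(- 4 \cdot 4^{2} \sqrt{6} + \frac{1}{143 + 63}\right)^{2} = \left(\left(-4\right) 16 \sqrt{6} + \frac{1}{206}\right)^{2} = \left(- 64 \sqrt{6} + \frac{1}{206}\right)^{2} = \left(\frac{1}{206} - 64 \sqrt{6}\right)^{2}$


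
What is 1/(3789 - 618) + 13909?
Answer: 44105440/3171 ≈ 13909.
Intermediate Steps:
1/(3789 - 618) + 13909 = 1/3171 + 13909 = 44105440/3171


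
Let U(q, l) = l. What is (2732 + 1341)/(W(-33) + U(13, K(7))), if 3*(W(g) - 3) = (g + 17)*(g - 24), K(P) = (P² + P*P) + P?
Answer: 4073/412 ≈ 9.8859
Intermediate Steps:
K(P) = P + 2*P² (K(P) = (P² + P²) + P = 2*P² + P = P + 2*P²)
W(g) = 3 + (-24 + g)*(17 + g)/3 (W(g) = 3 + ((g + 17)*(g - 24))/3 = 3 + ((17 + g)*(-24 + g))/3 = 3 + ((-24 + g)*(17 + g))/3 = 3 + (-24 + g)*(17 + g)/3)
(2732 + 1341)/(W(-33) + U(13, K(7))) = (2732 + 1341)/((-133 - 7/3*(-33) + (⅓)*(-33)²) + 7*(1 + 2*7)) = 4073/((-133 + 77 + (⅓)*1089) + 7*(1 + 14)) = 4073/((-133 + 77 + 363) + 7*15) = 4073/(307 + 105) = 4073/412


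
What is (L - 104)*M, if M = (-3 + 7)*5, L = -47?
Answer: -3020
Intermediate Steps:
M = 20 (M = 4*5 = 20)
(L - 104)*M = (-47 - 104)*20 = -151*20 = -3020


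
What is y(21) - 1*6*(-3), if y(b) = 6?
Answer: 24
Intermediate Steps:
y(21) - 1*6*(-3) = 6 - 1*6*(-3) = 6 - 6*(-3) = 6 + 18 = 24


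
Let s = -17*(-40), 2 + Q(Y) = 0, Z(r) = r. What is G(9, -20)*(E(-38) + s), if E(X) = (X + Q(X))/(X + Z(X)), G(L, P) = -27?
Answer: -349110/19 ≈ -18374.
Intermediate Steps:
Q(Y) = -2 (Q(Y) = -2 + 0 = -2)
E(X) = (-2 + X)/(2*X) (E(X) = (X - 2)/(X + X) = (-2 + X)/((2*X)) = (-2 + X)*(1/(2*X)) = (-2 + X)/(2*X))
s = 680
G(9, -20)*(E(-38) + s) = -27*((½)*(-2 - 38)/(-38) + 680) = -27*((½)*(-1/38)*(-40) + 680) = -27*(10/19 + 680) = -27*12930/19 = -349110/19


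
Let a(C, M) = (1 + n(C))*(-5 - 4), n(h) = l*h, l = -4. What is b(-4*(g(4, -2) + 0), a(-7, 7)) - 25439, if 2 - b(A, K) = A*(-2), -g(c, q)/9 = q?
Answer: -25581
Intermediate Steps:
g(c, q) = -9*q
n(h) = -4*h
a(C, M) = -9 + 36*C (a(C, M) = (1 - 4*C)*(-5 - 4) = (1 - 4*C)*(-9) = -9 + 36*C)
b(A, K) = 2 + 2*A (b(A, K) = 2 - A*(-2) = 2 - (-2)*A = 2 + 2*A)
b(-4*(g(4, -2) + 0), a(-7, 7)) - 25439 = (2 + 2*(-4*(-9*(-2) + 0))) - 25439 = (2 + 2*(-4*(18 + 0))) - 25439 = (2 + 2*(-4*18)) - 25439 = (2 + 2*(-72)) - 25439 = (2 - 144) - 25439 = -142 - 25439 = -25581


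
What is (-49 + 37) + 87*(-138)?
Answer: -12018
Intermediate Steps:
(-49 + 37) + 87*(-138) = -12 - 12006 = -12018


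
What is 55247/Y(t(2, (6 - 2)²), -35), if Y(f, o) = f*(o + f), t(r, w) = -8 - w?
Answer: 55247/1416 ≈ 39.016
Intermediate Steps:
Y(f, o) = f*(f + o)
55247/Y(t(2, (6 - 2)²), -35) = 55247/(((-8 - (6 - 2)²)*((-8 - (6 - 2)²) - 35))) = 55247/(((-8 - 1*4²)*((-8 - 1*4²) - 35))) = 55247/(((-8 - 1*16)*((-8 - 1*16) - 35))) = 55247/(((-8 - 16)*((-8 - 16) - 35))) = 55247/((-24*(-24 - 35))) = 55247/((-24*(-59))) = 55247/1416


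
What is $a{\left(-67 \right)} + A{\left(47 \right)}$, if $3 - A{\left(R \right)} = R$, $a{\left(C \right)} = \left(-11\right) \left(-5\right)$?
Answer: $11$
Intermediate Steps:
$a{\left(C \right)} = 55$
$A{\left(R \right)} = 3 - R$
$a{\left(-67 \right)} + A{\left(47 \right)} = 55 + \left(3 - 47\right) = 55 - 44 = 11$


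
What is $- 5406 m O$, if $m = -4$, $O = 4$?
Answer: $86496$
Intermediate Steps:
$- 5406 m O = - 5406 \left(\left(-4\right) 4\right) = \left(-5406\right) \left(-16\right) = 86496$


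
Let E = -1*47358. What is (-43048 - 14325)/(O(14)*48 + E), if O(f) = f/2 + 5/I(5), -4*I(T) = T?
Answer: 57373/47214 ≈ 1.2152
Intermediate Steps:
E = -47358
I(T) = -T/4
O(f) = -4 + f/2 (O(f) = f/2 + 5/((-1/4*5)) = f*(1/2) + 5/(-5/4) = f/2 + 5*(-4/5) = f/2 - 4 = -4 + f/2)
(-43048 - 14325)/(O(14)*48 + E) = (-43048 - 14325)/((-4 + (1/2)*14)*48 - 47358) = -57373/((-4 + 7)*48 - 47358) = -57373/(3*48 - 47358) = -57373/(144 - 47358) = -57373/(-47214) = -57373*(-1/47214) = 57373/47214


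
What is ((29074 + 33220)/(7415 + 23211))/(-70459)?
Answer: -31147/1078938667 ≈ -2.8868e-5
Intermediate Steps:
((29074 + 33220)/(7415 + 23211))/(-70459) = (62294/30626)*(-1/70459) = (62294*(1/30626))*(-1/70459) = (31147/15313)*(-1/70459) = -31147/1078938667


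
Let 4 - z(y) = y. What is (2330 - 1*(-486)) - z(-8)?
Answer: 2804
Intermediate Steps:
z(y) = 4 - y
(2330 - 1*(-486)) - z(-8) = (2330 - 1*(-486)) - (4 - 1*(-8)) = (2330 + 486) - (4 + 8) = 2816 - 1*12 = 2816 - 12 = 2804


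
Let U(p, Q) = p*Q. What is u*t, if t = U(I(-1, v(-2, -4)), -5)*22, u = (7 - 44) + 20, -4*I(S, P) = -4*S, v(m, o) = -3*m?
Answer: -1870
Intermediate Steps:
I(S, P) = S (I(S, P) = -(-1)*S = S)
U(p, Q) = Q*p
u = -17 (u = -37 + 20 = -17)
t = 110 (t = -5*(-1)*22 = 5*22 = 110)
u*t = -17*110 = -1870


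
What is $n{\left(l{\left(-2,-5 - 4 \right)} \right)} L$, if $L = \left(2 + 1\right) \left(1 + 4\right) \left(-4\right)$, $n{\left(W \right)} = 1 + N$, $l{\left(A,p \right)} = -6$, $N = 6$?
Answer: $-420$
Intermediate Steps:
$n{\left(W \right)} = 7$ ($n{\left(W \right)} = 1 + 6 = 7$)
$L = -60$ ($L = 3 \cdot 5 \left(-4\right) = 3 \left(-20\right) = -60$)
$n{\left(l{\left(-2,-5 - 4 \right)} \right)} L = 7 \left(-60\right) = -420$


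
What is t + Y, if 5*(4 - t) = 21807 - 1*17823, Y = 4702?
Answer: 19546/5 ≈ 3909.2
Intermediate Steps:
t = -3964/5 (t = 4 - (21807 - 1*17823)/5 = 4 - (21807 - 17823)/5 = 4 - 1/5*3984 = 4 - 3984/5 = -3964/5 ≈ -792.80)
t + Y = -3964/5 + 4702 = 19546/5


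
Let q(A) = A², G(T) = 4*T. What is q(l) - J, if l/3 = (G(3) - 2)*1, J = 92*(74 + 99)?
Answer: -15016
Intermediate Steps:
J = 15916 (J = 92*173 = 15916)
l = 30 (l = 3*((4*3 - 2)*1) = 3*((12 - 2)*1) = 3*(10*1) = 3*10 = 30)
q(l) - J = 30² - 1*15916 = 900 - 15916 = -15016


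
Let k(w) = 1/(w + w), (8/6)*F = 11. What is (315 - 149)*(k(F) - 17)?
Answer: -92794/33 ≈ -2811.9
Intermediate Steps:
F = 33/4 (F = (3/4)*11 = 33/4 ≈ 8.2500)
k(w) = 1/(2*w)
(315 - 149)*(k(F) - 17) = (315 - 149)*(1/(2*(33/4)) - 17) = 166*((1/2)*(4/33) - 17) = 166*(2/33 - 17) = 166*(-559/33) = -92794/33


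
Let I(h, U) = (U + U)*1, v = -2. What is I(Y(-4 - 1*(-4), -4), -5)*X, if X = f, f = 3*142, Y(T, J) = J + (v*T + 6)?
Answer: -4260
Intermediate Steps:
Y(T, J) = 6 + J - 2*T (Y(T, J) = J + (-2*T + 6) = J + (6 - 2*T) = 6 + J - 2*T)
I(h, U) = 2*U (I(h, U) = (2*U)*1 = 2*U)
f = 426
X = 426
I(Y(-4 - 1*(-4), -4), -5)*X = (2*(-5))*426 = -10*426 = -4260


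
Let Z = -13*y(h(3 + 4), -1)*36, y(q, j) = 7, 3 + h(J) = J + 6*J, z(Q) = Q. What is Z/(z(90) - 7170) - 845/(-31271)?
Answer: 9035533/18449890 ≈ 0.48973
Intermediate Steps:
h(J) = -3 + 7*J (h(J) = -3 + (J + 6*J) = -3 + 7*J)
Z = -3276 (Z = -13*7*36 = -91*36 = -3276)
Z/(z(90) - 7170) - 845/(-31271) = -3276/(90 - 7170) - 845/(-31271) = -3276/(-7080) - 845*(-1/31271) = -3276*(-1/7080) + 845/31271 = 273/590 + 845/31271 = 9035533/18449890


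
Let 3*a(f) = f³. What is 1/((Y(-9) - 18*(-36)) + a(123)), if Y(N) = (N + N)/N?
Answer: 1/620939 ≈ 1.6105e-6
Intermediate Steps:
Y(N) = 2 (Y(N) = (2*N)/N = 2)
a(f) = f³/3
1/((Y(-9) - 18*(-36)) + a(123)) = 1/((2 - 18*(-36)) + (⅓)*123³) = 1/((2 + 648) + (⅓)*1860867) = 1/(650 + 620289) = 1/620939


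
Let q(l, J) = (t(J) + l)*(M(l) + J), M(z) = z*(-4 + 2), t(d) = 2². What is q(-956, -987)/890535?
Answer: -176120/178107 ≈ -0.98884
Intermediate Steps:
t(d) = 4
M(z) = -2*z (M(z) = z*(-2) = -2*z)
q(l, J) = (4 + l)*(J - 2*l) (q(l, J) = (4 + l)*(-2*l + J) = (4 + l)*(J - 2*l))
q(-956, -987)/890535 = (-8*(-956) - 2*(-956)² + 4*(-987) - 987*(-956))/890535 = (7648 - 2*913936 - 3948 + 943572)*(1/890535) = (7648 - 1827872 - 3948 + 943572)*(1/890535) = -880600*1/890535 = -176120/178107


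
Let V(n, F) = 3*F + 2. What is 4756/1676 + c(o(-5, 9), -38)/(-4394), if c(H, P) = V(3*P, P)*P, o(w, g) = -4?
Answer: 1720601/920543 ≈ 1.8691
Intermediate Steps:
V(n, F) = 2 + 3*F
c(H, P) = P*(2 + 3*P) (c(H, P) = (2 + 3*P)*P = P*(2 + 3*P))
4756/1676 + c(o(-5, 9), -38)/(-4394) = 4756/1676 - 38*(2 + 3*(-38))/(-4394) = 4756*(1/1676) - 38*(2 - 114)*(-1/4394) = 1189/419 - 38*(-112)*(-1/4394) = 1189/419 + 4256*(-1/4394) = 1189/419 - 2128/2197 = 1720601/920543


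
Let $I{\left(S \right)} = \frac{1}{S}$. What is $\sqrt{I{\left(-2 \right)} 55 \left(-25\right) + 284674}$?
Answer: $\frac{\sqrt{1141446}}{2} \approx 534.19$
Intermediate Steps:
$\sqrt{I{\left(-2 \right)} 55 \left(-25\right) + 284674} = \sqrt{\frac{1}{-2} \cdot 55 \left(-25\right) + 284674} = \sqrt{\left(- \frac{1}{2}\right) 55 \left(-25\right) + 284674} = \sqrt{\left(- \frac{55}{2}\right) \left(-25\right) + 284674} = \sqrt{\frac{1375}{2} + 284674} = \sqrt{\frac{570723}{2}} = \frac{\sqrt{1141446}}{2}$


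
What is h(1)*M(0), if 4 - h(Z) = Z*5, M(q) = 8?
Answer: -8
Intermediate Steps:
h(Z) = 4 - 5*Z (h(Z) = 4 - Z*5 = 4 - 5*Z)
h(1)*M(0) = (4 - 5*1)*8 = (4 - 5)*8 = -1*8 = -8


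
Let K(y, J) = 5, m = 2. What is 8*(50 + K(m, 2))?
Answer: 440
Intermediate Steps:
8*(50 + K(m, 2)) = 8*(50 + 5) = 8*55 = 440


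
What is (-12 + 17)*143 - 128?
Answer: 587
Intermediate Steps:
(-12 + 17)*143 - 128 = 5*143 - 128 = 715 - 128 = 587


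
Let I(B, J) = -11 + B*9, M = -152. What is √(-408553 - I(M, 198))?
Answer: I*√407174 ≈ 638.1*I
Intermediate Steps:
I(B, J) = -11 + 9*B
√(-408553 - I(M, 198)) = √(-408553 - (-11 + 9*(-152))) = √(-408553 - (-11 - 1368)) = √(-408553 - 1*(-1379)) = √(-408553 + 1379) = √(-407174) = I*√407174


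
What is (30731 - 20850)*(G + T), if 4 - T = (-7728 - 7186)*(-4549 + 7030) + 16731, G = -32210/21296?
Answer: 3891288718747911/10648 ≈ 3.6545e+11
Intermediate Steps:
G = -16105/10648 (G = -32210*1/21296 = -16105/10648 ≈ -1.5125)
T = 36984907 (T = 4 - ((-7728 - 7186)*(-4549 + 7030) + 16731) = 4 - (-14914*2481 + 16731) = 4 - (-37001634 + 16731) = 4 - 1*(-36984903) = 4 + 36984903 = 36984907)
(30731 - 20850)*(G + T) = (30731 - 20850)*(-16105/10648 + 36984907) = 9881*(393815273631/10648) = 3891288718747911/10648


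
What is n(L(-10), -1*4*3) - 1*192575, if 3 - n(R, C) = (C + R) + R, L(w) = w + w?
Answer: -192520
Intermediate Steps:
L(w) = 2*w
n(R, C) = 3 - C - 2*R (n(R, C) = 3 - ((C + R) + R) = 3 - (C + 2*R) = 3 + (-C - 2*R) = 3 - C - 2*R)
n(L(-10), -1*4*3) - 1*192575 = (3 - (-1*4)*3 - 4*(-10)) - 1*192575 = (3 - (-4)*3 - 2*(-20)) - 192575 = (3 - 1*(-12) + 40) - 192575 = (3 + 12 + 40) - 192575 = 55 - 192575 = -192520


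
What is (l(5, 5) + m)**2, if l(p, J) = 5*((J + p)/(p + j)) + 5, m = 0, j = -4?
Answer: 3025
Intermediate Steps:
l(p, J) = 5 + 5*(J + p)/(-4 + p) (l(p, J) = 5*((J + p)/(p - 4)) + 5 = 5*((J + p)/(-4 + p)) + 5 = 5*(J + p)/(-4 + p) + 5 = 5 + 5*(J + p)/(-4 + p))
(l(5, 5) + m)**2 = (5*(-4 + 5 + 2*5)/(-4 + 5) + 0)**2 = (5*(-4 + 5 + 10)/1 + 0)**2 = (5*1*11 + 0)**2 = (55 + 0)**2 = 55**2 = 3025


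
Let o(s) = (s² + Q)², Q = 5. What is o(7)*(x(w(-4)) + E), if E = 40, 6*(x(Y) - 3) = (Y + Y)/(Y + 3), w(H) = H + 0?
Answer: 129276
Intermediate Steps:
w(H) = H
o(s) = (5 + s²)² (o(s) = (s² + 5)² = (5 + s²)²)
x(Y) = 3 + Y/(3*(3 + Y)) (x(Y) = 3 + ((Y + Y)/(Y + 3))/6 = 3 + ((2*Y)/(3 + Y))/6 = 3 + (2*Y/(3 + Y))/6 = 3 + Y/(3*(3 + Y)))
o(7)*(x(w(-4)) + E) = (5 + 7²)²*((27 + 10*(-4))/(3*(3 - 4)) + 40) = (5 + 49)²*((⅓)*(27 - 40)/(-1) + 40) = 54²*((⅓)*(-1)*(-13) + 40) = 2916*(13/3 + 40) = 2916*(133/3) = 129276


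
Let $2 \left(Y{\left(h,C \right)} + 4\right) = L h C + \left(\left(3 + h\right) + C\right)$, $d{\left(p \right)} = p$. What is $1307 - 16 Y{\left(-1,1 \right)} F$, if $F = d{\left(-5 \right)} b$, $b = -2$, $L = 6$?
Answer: $2187$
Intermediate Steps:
$Y{\left(h,C \right)} = - \frac{5}{2} + \frac{C}{2} + \frac{h}{2} + 3 C h$ ($Y{\left(h,C \right)} = -4 + \frac{6 h C + \left(\left(3 + h\right) + C\right)}{2} = -4 + \frac{6 C h + \left(3 + C + h\right)}{2} = -4 + \frac{3 + C + h + 6 C h}{2} = -4 + \left(\frac{3}{2} + \frac{C}{2} + \frac{h}{2} + 3 C h\right) = - \frac{5}{2} + \frac{C}{2} + \frac{h}{2} + 3 C h$)
$F = 10$ ($F = \left(-5\right) \left(-2\right) = 10$)
$1307 - 16 Y{\left(-1,1 \right)} F = 1307 - 16 \left(- \frac{5}{2} + \frac{1}{2} \cdot 1 + \frac{1}{2} \left(-1\right) + 3 \cdot 1 \left(-1\right)\right) 10 = 1307 - 16 \left(- \frac{5}{2} + \frac{1}{2} - \frac{1}{2} - 3\right) 10 = 1307 - 16 \left(- \frac{11}{2}\right) 10 = 1307 - \left(-88\right) 10 = 1307 - -880 = 1307 + 880 = 2187$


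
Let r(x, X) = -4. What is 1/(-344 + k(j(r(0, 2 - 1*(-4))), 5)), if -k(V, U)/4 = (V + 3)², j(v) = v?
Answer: -1/348 ≈ -0.0028736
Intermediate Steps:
k(V, U) = -4*(3 + V)² (k(V, U) = -4*(V + 3)² = -4*(3 + V)²)
1/(-344 + k(j(r(0, 2 - 1*(-4))), 5)) = 1/(-344 - 4*(3 - 4)²) = 1/(-344 - 4*(-1)²) = 1/(-344 - 4*1) = 1/(-344 - 4) = 1/(-348) = -1/348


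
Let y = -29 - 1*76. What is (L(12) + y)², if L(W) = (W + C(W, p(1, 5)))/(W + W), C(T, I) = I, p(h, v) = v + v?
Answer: 1560001/144 ≈ 10833.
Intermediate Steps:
p(h, v) = 2*v
y = -105 (y = -29 - 76 = -105)
L(W) = (10 + W)/(2*W) (L(W) = (W + 2*5)/(W + W) = (W + 10)/((2*W)) = (10 + W)*(1/(2*W)) = (10 + W)/(2*W))
(L(12) + y)² = ((½)*(10 + 12)/12 - 105)² = ((½)*(1/12)*22 - 105)² = (11/12 - 105)² = (-1249/12)² = 1560001/144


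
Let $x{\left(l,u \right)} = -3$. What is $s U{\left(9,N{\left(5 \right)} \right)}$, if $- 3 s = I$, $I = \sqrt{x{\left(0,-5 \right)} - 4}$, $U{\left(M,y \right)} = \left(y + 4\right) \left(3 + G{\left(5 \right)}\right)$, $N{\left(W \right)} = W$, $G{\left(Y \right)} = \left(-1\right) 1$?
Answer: $- 6 i \sqrt{7} \approx - 15.875 i$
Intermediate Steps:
$G{\left(Y \right)} = -1$
$U{\left(M,y \right)} = 8 + 2 y$ ($U{\left(M,y \right)} = \left(y + 4\right) \left(3 - 1\right) = \left(4 + y\right) 2 = 8 + 2 y$)
$I = i \sqrt{7}$ ($I = \sqrt{-3 - 4} = \sqrt{-7} = i \sqrt{7} \approx 2.6458 i$)
$s = - \frac{i \sqrt{7}}{3} \approx - 0.88192 i$
$s U{\left(9,N{\left(5 \right)} \right)} = - \frac{i \sqrt{7}}{3} \left(8 + 2 \cdot 5\right) = - \frac{i \sqrt{7}}{3} \left(8 + 10\right) = - \frac{i \sqrt{7}}{3} \cdot 18 = - 6 i \sqrt{7}$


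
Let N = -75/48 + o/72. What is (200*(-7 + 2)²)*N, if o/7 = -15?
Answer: -90625/6 ≈ -15104.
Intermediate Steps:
o = -105 (o = 7*(-15) = -105)
N = -145/48 (N = -75/48 - 105/72 = -75*1/48 - 105*1/72 = -25/16 - 35/24 = -145/48 ≈ -3.0208)
(200*(-7 + 2)²)*N = (200*(-7 + 2)²)*(-145/48) = (200*(-5)²)*(-145/48) = (200*25)*(-145/48) = 5000*(-145/48) = -90625/6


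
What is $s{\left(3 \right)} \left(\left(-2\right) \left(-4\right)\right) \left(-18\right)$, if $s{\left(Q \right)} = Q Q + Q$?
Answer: $-1728$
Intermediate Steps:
$s{\left(Q \right)} = Q + Q^{2}$ ($s{\left(Q \right)} = Q^{2} + Q = Q + Q^{2}$)
$s{\left(3 \right)} \left(\left(-2\right) \left(-4\right)\right) \left(-18\right) = 3 \left(1 + 3\right) \left(\left(-2\right) \left(-4\right)\right) \left(-18\right) = 3 \cdot 4 \cdot 8 \left(-18\right) = 12 \cdot 8 \left(-18\right) = 96 \left(-18\right) = -1728$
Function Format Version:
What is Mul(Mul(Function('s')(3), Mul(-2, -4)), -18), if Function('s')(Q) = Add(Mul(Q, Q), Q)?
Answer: -1728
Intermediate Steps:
Function('s')(Q) = Add(Q, Pow(Q, 2)) (Function('s')(Q) = Add(Pow(Q, 2), Q) = Add(Q, Pow(Q, 2)))
Mul(Mul(Function('s')(3), Mul(-2, -4)), -18) = Mul(Mul(Mul(3, Add(1, 3)), Mul(-2, -4)), -18) = Mul(Mul(Mul(3, 4), 8), -18) = Mul(Mul(12, 8), -18) = Mul(96, -18) = -1728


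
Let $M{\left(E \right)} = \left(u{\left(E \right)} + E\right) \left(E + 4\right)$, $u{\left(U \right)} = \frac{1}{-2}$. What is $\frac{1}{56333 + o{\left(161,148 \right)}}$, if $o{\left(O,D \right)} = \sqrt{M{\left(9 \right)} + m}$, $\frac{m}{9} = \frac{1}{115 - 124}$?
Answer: $\frac{112666}{6346813559} - \frac{\sqrt{438}}{6346813559} \approx 1.7748 \cdot 10^{-5}$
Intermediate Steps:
$u{\left(U \right)} = - \frac{1}{2}$
$M{\left(E \right)} = \left(4 + E\right) \left(- \frac{1}{2} + E\right)$ ($M{\left(E \right)} = \left(- \frac{1}{2} + E\right) \left(E + 4\right) = \left(- \frac{1}{2} + E\right) \left(4 + E\right) = \left(4 + E\right) \left(- \frac{1}{2} + E\right)$)
$m = -1$ ($m = \frac{9}{115 - 124} = \frac{9}{-9} = 9 \left(- \frac{1}{9}\right) = -1$)
$o{\left(O,D \right)} = \frac{\sqrt{438}}{2}$ ($o{\left(O,D \right)} = \sqrt{\left(-2 + 9^{2} + \frac{7}{2} \cdot 9\right) - 1} = \sqrt{\left(-2 + 81 + \frac{63}{2}\right) - 1} = \sqrt{\frac{221}{2} - 1} = \sqrt{\frac{219}{2}} = \frac{\sqrt{438}}{2}$)
$\frac{1}{56333 + o{\left(161,148 \right)}} = \frac{1}{56333 + \frac{\sqrt{438}}{2}}$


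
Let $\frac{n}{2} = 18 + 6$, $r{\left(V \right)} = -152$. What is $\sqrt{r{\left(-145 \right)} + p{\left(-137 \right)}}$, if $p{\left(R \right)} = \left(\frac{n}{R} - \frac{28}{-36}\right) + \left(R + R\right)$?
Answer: $\frac{i \sqrt{71888147}}{411} \approx 20.629 i$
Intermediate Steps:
$n = 48$ ($n = 2 \left(18 + 6\right) = 2 \cdot 24 = 48$)
$p{\left(R \right)} = \frac{7}{9} + 2 R + \frac{48}{R}$ ($p{\left(R \right)} = \left(\frac{48}{R} - \frac{28}{-36}\right) + \left(R + R\right) = \left(\frac{48}{R} - - \frac{7}{9}\right) + 2 R = \left(\frac{48}{R} + \frac{7}{9}\right) + 2 R = \left(\frac{7}{9} + \frac{48}{R}\right) + 2 R = \frac{7}{9} + 2 R + \frac{48}{R}$)
$\sqrt{r{\left(-145 \right)} + p{\left(-137 \right)}} = \sqrt{-152 + \left(\frac{7}{9} + 2 \left(-137\right) + \frac{48}{-137}\right)} = \sqrt{-152 + \left(\frac{7}{9} - 274 + 48 \left(- \frac{1}{137}\right)\right)} = \sqrt{-152 - \frac{337315}{1233}} = \sqrt{- \frac{524731}{1233}} = \frac{i \sqrt{71888147}}{411}$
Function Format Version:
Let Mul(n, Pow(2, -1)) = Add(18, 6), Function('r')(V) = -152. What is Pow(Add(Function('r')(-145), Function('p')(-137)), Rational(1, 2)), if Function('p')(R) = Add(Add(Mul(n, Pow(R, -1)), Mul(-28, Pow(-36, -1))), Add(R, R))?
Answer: Mul(Rational(1, 411), I, Pow(71888147, Rational(1, 2))) ≈ Mul(20.629, I)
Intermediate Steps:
n = 48 (n = Mul(2, Add(18, 6)) = Mul(2, 24) = 48)
Function('p')(R) = Add(Rational(7, 9), Mul(2, R), Mul(48, Pow(R, -1))) (Function('p')(R) = Add(Add(Mul(48, Pow(R, -1)), Mul(-28, Pow(-36, -1))), Add(R, R)) = Add(Add(Mul(48, Pow(R, -1)), Mul(-28, Rational(-1, 36))), Mul(2, R)) = Add(Add(Mul(48, Pow(R, -1)), Rational(7, 9)), Mul(2, R)) = Add(Add(Rational(7, 9), Mul(48, Pow(R, -1))), Mul(2, R)) = Add(Rational(7, 9), Mul(2, R), Mul(48, Pow(R, -1))))
Pow(Add(Function('r')(-145), Function('p')(-137)), Rational(1, 2)) = Pow(Add(-152, Add(Rational(7, 9), Mul(2, -137), Mul(48, Pow(-137, -1)))), Rational(1, 2)) = Pow(Add(-152, Add(Rational(7, 9), -274, Mul(48, Rational(-1, 137)))), Rational(1, 2)) = Pow(Add(-152, Add(Rational(7, 9), -274, Rational(-48, 137))), Rational(1, 2)) = Pow(Add(-152, Rational(-337315, 1233)), Rational(1, 2)) = Pow(Rational(-524731, 1233), Rational(1, 2)) = Mul(Rational(1, 411), I, Pow(71888147, Rational(1, 2)))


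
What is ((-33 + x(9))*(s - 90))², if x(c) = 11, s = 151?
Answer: 1800964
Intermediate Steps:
((-33 + x(9))*(s - 90))² = ((-33 + 11)*(151 - 90))² = (-22*61)² = (-1342)² = 1800964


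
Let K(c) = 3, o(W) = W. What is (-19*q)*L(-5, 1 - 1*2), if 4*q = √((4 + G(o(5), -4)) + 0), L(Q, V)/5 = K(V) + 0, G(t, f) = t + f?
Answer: -285*√5/4 ≈ -159.32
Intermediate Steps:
G(t, f) = f + t
L(Q, V) = 15 (L(Q, V) = 5*(3 + 0) = 5*3 = 15)
q = √5/4 (q = √((4 + (-4 + 5)) + 0)/4 = √((4 + 1) + 0)/4 = √(5 + 0)/4 = √5/4 ≈ 0.55902)
(-19*q)*L(-5, 1 - 1*2) = -19*√5/4*15 = -285*√5/4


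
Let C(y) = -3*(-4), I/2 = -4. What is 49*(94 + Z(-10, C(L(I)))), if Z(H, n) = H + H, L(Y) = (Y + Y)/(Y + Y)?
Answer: 3626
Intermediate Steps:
I = -8 (I = 2*(-4) = -8)
L(Y) = 1 (L(Y) = (2*Y)/((2*Y)) = (2*Y)*(1/(2*Y)) = 1)
C(y) = 12
Z(H, n) = 2*H
49*(94 + Z(-10, C(L(I)))) = 49*(94 + 2*(-10)) = 49*(94 - 20) = 49*74 = 3626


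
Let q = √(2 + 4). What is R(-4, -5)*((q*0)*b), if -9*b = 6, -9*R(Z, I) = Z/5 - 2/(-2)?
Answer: 0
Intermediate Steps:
q = √6 ≈ 2.4495
R(Z, I) = -⅑ - Z/45 (R(Z, I) = -(Z/5 - 2/(-2))/9 = -(Z*(⅕) - 2*(-½))/9 = -(Z/5 + 1)/9 = -(1 + Z/5)/9 = -⅑ - Z/45)
b = -⅔ (b = -⅑*6 = -⅔ ≈ -0.66667)
R(-4, -5)*((q*0)*b) = (-⅑ - 1/45*(-4))*((√6*0)*(-⅔)) = (-⅑ + 4/45)*(0*(-⅔)) = -1/45*0 = 0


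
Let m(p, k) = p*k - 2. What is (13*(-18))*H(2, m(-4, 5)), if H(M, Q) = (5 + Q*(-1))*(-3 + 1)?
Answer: 12636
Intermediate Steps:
m(p, k) = -2 + k*p (m(p, k) = k*p - 2 = -2 + k*p)
H(M, Q) = -10 + 2*Q (H(M, Q) = (5 - Q)*(-2) = -10 + 2*Q)
(13*(-18))*H(2, m(-4, 5)) = (13*(-18))*(-10 + 2*(-2 + 5*(-4))) = -234*(-10 + 2*(-2 - 20)) = -234*(-10 + 2*(-22)) = -234*(-10 - 44) = -234*(-54) = 12636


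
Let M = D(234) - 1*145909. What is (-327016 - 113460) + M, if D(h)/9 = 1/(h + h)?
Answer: -30492019/52 ≈ -5.8639e+5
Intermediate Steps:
D(h) = 9/(2*h) (D(h) = 9/(h + h) = 9/((2*h)) = 9*(1/(2*h)) = 9/(2*h))
M = -7587267/52 (M = (9/2)/234 - 1*145909 = (9/2)*(1/234) - 145909 = 1/52 - 145909 = -7587267/52 ≈ -1.4591e+5)
(-327016 - 113460) + M = (-327016 - 113460) - 7587267/52 = -440476 - 7587267/52 = -30492019/52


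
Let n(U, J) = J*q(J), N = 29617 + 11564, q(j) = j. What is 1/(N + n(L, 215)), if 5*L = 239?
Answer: 1/87406 ≈ 1.1441e-5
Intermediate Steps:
L = 239/5 (L = (⅕)*239 = 239/5 ≈ 47.800)
N = 41181
n(U, J) = J² (n(U, J) = J*J = J²)
1/(N + n(L, 215)) = 1/(41181 + 215²) = 1/(41181 + 46225) = 1/87406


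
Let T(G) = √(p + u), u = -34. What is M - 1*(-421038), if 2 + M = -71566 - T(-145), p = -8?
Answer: 349470 - I*√42 ≈ 3.4947e+5 - 6.4807*I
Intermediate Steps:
T(G) = I*√42 (T(G) = √(-8 - 34) = √(-42) = I*√42)
M = -71568 - I*√42 (M = -2 + (-71566 - I*√42) = -71568 - I*√42 ≈ -71568.0 - 6.4807*I)
M - 1*(-421038) = (-71568 - I*√42) - 1*(-421038) = (-71568 - I*√42) + 421038 = 349470 - I*√42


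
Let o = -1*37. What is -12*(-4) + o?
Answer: 11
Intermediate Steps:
o = -37
-12*(-4) + o = -12*(-4) - 37 = 48 - 37 = 11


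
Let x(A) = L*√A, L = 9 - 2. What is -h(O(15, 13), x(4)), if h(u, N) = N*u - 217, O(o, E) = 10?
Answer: 77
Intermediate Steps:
L = 7
x(A) = 7*√A
h(u, N) = -217 + N*u
-h(O(15, 13), x(4)) = -(-217 + (7*√4)*10) = -(-217 + (7*2)*10) = -(-217 + 14*10) = -(-217 + 140) = -1*(-77) = 77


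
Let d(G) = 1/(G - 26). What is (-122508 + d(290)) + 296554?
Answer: 45948145/264 ≈ 1.7405e+5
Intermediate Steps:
d(G) = 1/(-26 + G)
(-122508 + d(290)) + 296554 = (-122508 + 1/(-26 + 290)) + 296554 = (-122508 + 1/264) + 296554 = -32342111/264 + 296554 = 45948145/264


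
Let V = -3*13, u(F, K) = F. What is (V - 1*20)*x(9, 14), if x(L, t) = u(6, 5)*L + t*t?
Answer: -14750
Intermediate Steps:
x(L, t) = t² + 6*L (x(L, t) = 6*L + t*t = 6*L + t² = t² + 6*L)
V = -39
(V - 1*20)*x(9, 14) = (-39 - 1*20)*(14² + 6*9) = (-39 - 20)*(196 + 54) = -59*250 = -14750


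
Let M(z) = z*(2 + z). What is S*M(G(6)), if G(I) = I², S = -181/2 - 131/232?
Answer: -3612717/29 ≈ -1.2458e+5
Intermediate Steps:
S = -21127/232 (S = -181*½ - 131*1/232 = -181/2 - 131/232 = -21127/232 ≈ -91.065)
S*M(G(6)) = -21127*6²*(2 + 6²)/232 = -190143*(2 + 36)/58 = -190143*38/58 = -21127/232*1368 = -3612717/29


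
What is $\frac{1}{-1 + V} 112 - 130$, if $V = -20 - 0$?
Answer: $- \frac{406}{3} \approx -135.33$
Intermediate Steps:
$V = -20$ ($V = -20 + 0 = -20$)
$\frac{1}{-1 + V} 112 - 130 = \frac{1}{-1 - 20} \cdot 112 - 130 = \frac{1}{-21} \cdot 112 - 130 = \left(- \frac{1}{21}\right) 112 - 130 = - \frac{16}{3} - 130 = - \frac{406}{3}$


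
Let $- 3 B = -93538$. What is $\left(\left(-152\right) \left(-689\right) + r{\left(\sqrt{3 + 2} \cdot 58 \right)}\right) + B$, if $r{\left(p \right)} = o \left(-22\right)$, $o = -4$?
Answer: $\frac{407986}{3} \approx 1.36 \cdot 10^{5}$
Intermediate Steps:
$B = \frac{93538}{3}$ ($B = \left(- \frac{1}{3}\right) \left(-93538\right) = \frac{93538}{3} \approx 31179.0$)
$r{\left(p \right)} = 88$ ($r{\left(p \right)} = \left(-4\right) \left(-22\right) = 88$)
$\left(\left(-152\right) \left(-689\right) + r{\left(\sqrt{3 + 2} \cdot 58 \right)}\right) + B = \left(\left(-152\right) \left(-689\right) + 88\right) + \frac{93538}{3} = \left(104728 + 88\right) + \frac{93538}{3} = 104816 + \frac{93538}{3} = \frac{407986}{3}$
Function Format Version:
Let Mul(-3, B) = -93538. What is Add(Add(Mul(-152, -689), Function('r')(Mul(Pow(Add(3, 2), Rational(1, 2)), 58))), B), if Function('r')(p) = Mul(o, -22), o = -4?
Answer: Rational(407986, 3) ≈ 1.3600e+5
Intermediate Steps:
B = Rational(93538, 3) (B = Mul(Rational(-1, 3), -93538) = Rational(93538, 3) ≈ 31179.)
Function('r')(p) = 88 (Function('r')(p) = Mul(-4, -22) = 88)
Add(Add(Mul(-152, -689), Function('r')(Mul(Pow(Add(3, 2), Rational(1, 2)), 58))), B) = Add(Add(Mul(-152, -689), 88), Rational(93538, 3)) = Add(Add(104728, 88), Rational(93538, 3)) = Add(104816, Rational(93538, 3)) = Rational(407986, 3)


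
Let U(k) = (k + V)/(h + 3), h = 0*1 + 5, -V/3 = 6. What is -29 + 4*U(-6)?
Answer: -41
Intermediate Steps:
V = -18 (V = -3*6 = -18)
h = 5 (h = 0 + 5 = 5)
U(k) = -9/4 + k/8 (U(k) = (k - 18)/(5 + 3) = (-18 + k)/8 = (-18 + k)*(1/8) = -9/4 + k/8)
-29 + 4*U(-6) = -29 + 4*(-9/4 + (1/8)*(-6)) = -29 + 4*(-9/4 - 3/4) = -29 + 4*(-3) = -29 - 12 = -41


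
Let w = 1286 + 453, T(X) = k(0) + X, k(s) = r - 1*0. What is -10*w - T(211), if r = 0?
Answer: -17601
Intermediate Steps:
k(s) = 0 (k(s) = 0 - 1*0 = 0 + 0 = 0)
T(X) = X (T(X) = 0 + X = X)
w = 1739
-10*w - T(211) = -10*1739 - 1*211 = -17390 - 211 = -17601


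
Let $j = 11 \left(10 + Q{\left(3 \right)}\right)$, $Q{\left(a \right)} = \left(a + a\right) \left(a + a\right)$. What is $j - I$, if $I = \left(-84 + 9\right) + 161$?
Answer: $420$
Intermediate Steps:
$Q{\left(a \right)} = 4 a^{2}$ ($Q{\left(a \right)} = 2 a 2 a = 4 a^{2}$)
$j = 506$ ($j = 11 \left(10 + 4 \cdot 3^{2}\right) = 11 \left(10 + 4 \cdot 9\right) = 11 \left(10 + 36\right) = 11 \cdot 46 = 506$)
$I = 86$ ($I = -75 + 161 = 86$)
$j - I = 506 - 86 = 420$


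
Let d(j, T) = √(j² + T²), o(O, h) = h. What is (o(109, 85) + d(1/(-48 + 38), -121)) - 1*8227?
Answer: -8142 + √1464101/10 ≈ -8021.0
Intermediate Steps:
d(j, T) = √(T² + j²)
(o(109, 85) + d(1/(-48 + 38), -121)) - 1*8227 = (85 + √((-121)² + (1/(-48 + 38))²)) - 1*8227 = (85 + √(14641 + (1/(-10))²)) - 8227 = (85 + √(14641 + (-⅒)²)) - 8227 = (85 + √(14641 + 1/100)) - 8227 = (85 + √(1464101/100)) - 8227 = (85 + √1464101/10) - 8227 = -8142 + √1464101/10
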